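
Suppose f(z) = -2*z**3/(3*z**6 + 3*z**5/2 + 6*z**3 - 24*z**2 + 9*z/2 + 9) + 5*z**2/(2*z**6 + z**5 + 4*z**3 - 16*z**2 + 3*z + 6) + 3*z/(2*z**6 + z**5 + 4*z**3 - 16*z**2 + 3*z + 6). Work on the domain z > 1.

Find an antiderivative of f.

The denominator factors as 3*(z - 1)**2*(z + 2)*(2*z + 1)*(z**2 + 3); partial fractions split f into directly integrable pieces: (59*z - 153)/(364*(z**2 + 3)) - 8/(1053*(2*z + 1)) - 74/(567*(z + 2)) - 1/(36*(z - 1)) + 5/(27*(z - 1)**2).
Check: d/dz[-log(z - 1)/36 - 4*log(z + 1/2)/1053 - 74*log(z + 2)/567 + 59*log(z**2 + 3)/728 - 51*sqrt(3)*atan(sqrt(3)*z/3)/364 - 5/(27*z - 27)] = (-4*z**3 + 15*z**2 + 9*z)/(6*z**6 + 3*z**5 + 12*z**3 - 48*z**2 + 9*z + 18), which equals f(z).

An antiderivative is F(z) = -log(z - 1)/36 - 4*log(z + 1/2)/1053 - 74*log(z + 2)/567 + 59*log(z**2 + 3)/728 - 51*sqrt(3)*atan(sqrt(3)*z/3)/364 - 5/(27*z - 27).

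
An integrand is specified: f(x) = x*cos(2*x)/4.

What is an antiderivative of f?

An antiderivative F(x) passes only if d/dx[F] lands on f(x) exactly.
Check: d/dx[(2*x*sin(2*x) + cos(2*x))/16] = x*cos(2*x)/4 = f(x).

An antiderivative is F(x) = (2*x*sin(2*x) + cos(2*x))/16.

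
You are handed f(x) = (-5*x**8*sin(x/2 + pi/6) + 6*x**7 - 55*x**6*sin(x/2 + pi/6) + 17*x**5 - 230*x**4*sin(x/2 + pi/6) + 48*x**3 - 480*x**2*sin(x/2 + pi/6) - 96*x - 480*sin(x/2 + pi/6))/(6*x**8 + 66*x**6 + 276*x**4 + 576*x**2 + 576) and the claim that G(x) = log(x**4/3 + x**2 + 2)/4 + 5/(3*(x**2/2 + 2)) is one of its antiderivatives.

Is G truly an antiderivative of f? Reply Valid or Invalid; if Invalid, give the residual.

Invalid: d/dx[G] - f = 5*sin(x/2 + pi/6)/6, which is not 0.

d/dx[G] = (6*x**7 + 17*x**5 + 48*x**3 - 96*x)/(6*x**8 + 66*x**6 + 276*x**4 + 576*x**2 + 576)
d/dx[G] - f(x) = 5*sin(x/2 + pi/6)/6 != 0.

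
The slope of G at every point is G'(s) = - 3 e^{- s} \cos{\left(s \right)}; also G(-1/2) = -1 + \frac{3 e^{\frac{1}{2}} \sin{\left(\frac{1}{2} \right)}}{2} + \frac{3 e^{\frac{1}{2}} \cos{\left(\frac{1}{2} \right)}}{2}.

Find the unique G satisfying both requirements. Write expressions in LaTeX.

Any candidate G(s) must reproduce the stated G'(s) exactly.
A general antiderivative is - \frac{3 e^{- s} \sin{\left(s \right)}}{2} + \frac{3 e^{- s} \cos{\left(s \right)}}{2} + C.
The condition gives C = -1 + \frac{3 e^{\frac{1}{2}} \sin{\left(\frac{1}{2} \right)}}{2} + \frac{3 e^{\frac{1}{2}} \cos{\left(\frac{1}{2} \right)}}{2} - (\frac{3 e^{\frac{1}{2}} \sin{\left(\frac{1}{2} \right)}}{2} + \frac{3 e^{\frac{1}{2}} \cos{\left(\frac{1}{2} \right)}}{2}) = -1.
So G(s) = \frac{\left(- 2 e^{s} - 3 \sin{\left(s \right)} + 3 \cos{\left(s \right)}\right) e^{- s}}{2}.
Check: d/ds[\frac{\left(- 2 e^{s} - 3 \sin{\left(s \right)} + 3 \cos{\left(s \right)}\right) e^{- s}}{2}] = - 3 e^{- s} \cos{\left(s \right)} = G'(s).

G(s) = \frac{\left(- 2 e^{s} - 3 \sin{\left(s \right)} + 3 \cos{\left(s \right)}\right) e^{- s}}{2}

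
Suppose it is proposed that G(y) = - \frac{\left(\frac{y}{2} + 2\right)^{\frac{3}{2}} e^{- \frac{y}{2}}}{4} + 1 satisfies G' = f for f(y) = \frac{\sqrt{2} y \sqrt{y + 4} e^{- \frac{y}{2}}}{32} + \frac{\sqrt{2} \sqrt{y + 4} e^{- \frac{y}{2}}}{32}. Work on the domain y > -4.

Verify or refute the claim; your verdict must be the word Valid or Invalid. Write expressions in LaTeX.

d/dy[G] = \frac{\sqrt{2} \left(y \sqrt{y + 4} + \sqrt{y + 4}\right) e^{- \frac{y}{2}}}{32}
This equals f(y) exactly, so the claim holds.

Valid: G'(y) = f(y).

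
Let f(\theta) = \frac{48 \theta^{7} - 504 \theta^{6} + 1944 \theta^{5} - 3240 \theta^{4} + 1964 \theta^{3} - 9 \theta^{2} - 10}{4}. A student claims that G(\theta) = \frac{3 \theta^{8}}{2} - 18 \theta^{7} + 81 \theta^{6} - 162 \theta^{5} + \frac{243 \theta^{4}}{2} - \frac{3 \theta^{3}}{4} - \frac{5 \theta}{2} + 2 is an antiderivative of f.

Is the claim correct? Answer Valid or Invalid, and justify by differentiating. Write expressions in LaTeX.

d/d\theta[G] = 12 \theta^{7} - 126 \theta^{6} + 486 \theta^{5} - 810 \theta^{4} + 486 \theta^{3} - \frac{9 \theta^{2}}{4} - \frac{5}{2}
d/d\theta[G] - f(\theta) = - 5 \theta^{3} != 0.

Invalid: d/d\theta[G] - f = - 5 \theta^{3}, which is not 0.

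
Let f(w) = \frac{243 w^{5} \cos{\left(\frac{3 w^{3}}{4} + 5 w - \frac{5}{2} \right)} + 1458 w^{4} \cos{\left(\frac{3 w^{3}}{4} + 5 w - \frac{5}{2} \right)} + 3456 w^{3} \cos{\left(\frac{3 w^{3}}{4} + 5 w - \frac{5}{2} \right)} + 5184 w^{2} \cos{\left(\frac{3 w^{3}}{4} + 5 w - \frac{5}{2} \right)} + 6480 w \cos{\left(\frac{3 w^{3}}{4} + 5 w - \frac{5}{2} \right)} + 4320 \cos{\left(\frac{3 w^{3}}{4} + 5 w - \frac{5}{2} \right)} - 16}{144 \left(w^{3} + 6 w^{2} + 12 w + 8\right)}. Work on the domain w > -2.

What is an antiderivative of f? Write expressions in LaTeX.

An antiderivative is F(w) = \frac{27 w^{2} \sin{\left(\frac{3 w^{3}}{4} + 5 w - \frac{5}{2} \right)} + 108 w \sin{\left(\frac{3 w^{3}}{4} + 5 w - \frac{5}{2} \right)} + 108 \sin{\left(\frac{3 w^{3}}{4} + 5 w - \frac{5}{2} \right)} + 2}{36 \left(w + 2\right)^{2}}.

Differentiate the proposed F(w) back; it has to land on f(w) exactly.
Check: d/dw[\frac{27 w^{2} \sin{\left(\frac{3 w^{3}}{4} + 5 w - \frac{5}{2} \right)} + 108 w \sin{\left(\frac{3 w^{3}}{4} + 5 w - \frac{5}{2} \right)} + 108 \sin{\left(\frac{3 w^{3}}{4} + 5 w - \frac{5}{2} \right)} + 2}{36 \left(w + 2\right)^{2}}] = \frac{243 w^{5} \cos{\left(\frac{3 w^{3}}{4} + 5 w - \frac{5}{2} \right)} + 1458 w^{4} \cos{\left(\frac{3 w^{3}}{4} + 5 w - \frac{5}{2} \right)} + 3456 w^{3} \cos{\left(\frac{3 w^{3}}{4} + 5 w - \frac{5}{2} \right)} + 5184 w^{2} \cos{\left(\frac{3 w^{3}}{4} + 5 w - \frac{5}{2} \right)} + 6480 w \cos{\left(\frac{3 w^{3}}{4} + 5 w - \frac{5}{2} \right)} + 4320 \cos{\left(\frac{3 w^{3}}{4} + 5 w - \frac{5}{2} \right)} - 16}{144 w^{3} + 864 w^{2} + 1728 w + 1152}, which equals f(w).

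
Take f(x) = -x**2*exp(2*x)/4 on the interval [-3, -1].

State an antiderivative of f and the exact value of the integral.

Antiderivative: F(x) = -x**2*exp(2*x)/8 + x*exp(2*x)/8 - exp(2*x)/16; value = -5*exp(-2)/16 + 25*exp(-6)/16

f has the shape u'v + uv' for u = -x**2/8 + x/8 - 1/16 and v = exp(2*x) — it is the derivative of the product u*v.
F(x) = -x**2*exp(2*x)/8 + x*exp(2*x)/8 - exp(2*x)/16 is an antiderivative of f.
Check: d/dx[-x**2*exp(2*x)/8 + x*exp(2*x)/8 - exp(2*x)/16] = -x**2*exp(2*x)/4 = f(x).
F(-1) = -5*exp(-2)/16; F(-3) = -25*exp(-6)/16.
Integral = F(-1) - F(-3) = -5*exp(-2)/16 + 25*exp(-6)/16.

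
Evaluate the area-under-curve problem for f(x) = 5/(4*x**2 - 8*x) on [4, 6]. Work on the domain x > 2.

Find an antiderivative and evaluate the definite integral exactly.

Antiderivative: F(x) = 5*(-log(x) + log(x - 2))/8; value = -5*log(6)/8 - 5*log(2)/8 + 5*log(4)/4

The denominator factors as 4*x*(x - 2); partial fractions split f into directly integrable pieces: 5/(8*(x - 2)) - 5/(8*x).
F(x) = 5*(-log(x) + log(x - 2))/8 is an antiderivative of f.
Check: d/dx[5*(-log(x) + log(x - 2))/8] = 5/(4*x**2 - 8*x) = f(x).
F(6) = -5*log(6)/8 + 5*log(4)/8; F(4) = -5*log(4)/8 + 5*log(2)/8.
Integral = F(6) - F(4) = -5*log(6)/8 - 5*log(2)/8 + 5*log(4)/4.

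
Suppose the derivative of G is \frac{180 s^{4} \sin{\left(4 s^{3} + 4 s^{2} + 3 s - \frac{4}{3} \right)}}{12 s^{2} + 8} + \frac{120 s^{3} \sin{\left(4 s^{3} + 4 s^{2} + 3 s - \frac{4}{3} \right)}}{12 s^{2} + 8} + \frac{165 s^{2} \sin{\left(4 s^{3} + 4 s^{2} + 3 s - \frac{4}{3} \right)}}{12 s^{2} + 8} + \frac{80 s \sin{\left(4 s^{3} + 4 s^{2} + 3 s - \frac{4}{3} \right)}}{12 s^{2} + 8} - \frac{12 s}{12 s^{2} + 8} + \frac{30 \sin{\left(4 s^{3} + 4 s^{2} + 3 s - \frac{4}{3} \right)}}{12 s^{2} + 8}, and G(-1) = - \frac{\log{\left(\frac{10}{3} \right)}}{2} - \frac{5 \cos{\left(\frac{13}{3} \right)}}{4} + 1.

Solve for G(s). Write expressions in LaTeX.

Integrate term by term and add the pieces.
A general antiderivative is - \frac{\log{\left(2 s^{2} + \frac{4}{3} \right)}}{2} - \frac{5 \cos{\left(4 s^{3} + 4 s^{2} + 3 s - \frac{4}{3} \right)}}{4} + C.
The condition gives C = - \frac{\log{\left(\frac{10}{3} \right)}}{2} - \frac{5 \cos{\left(\frac{13}{3} \right)}}{4} + 1 - (- \frac{\log{\left(\frac{10}{3} \right)}}{2} - \frac{5 \cos{\left(\frac{13}{3} \right)}}{4}) = 1.
So G(s) = - \frac{\log{\left(s^{2} + \frac{2}{3} \right)}}{2} - \frac{5 \cos{\left(4 s^{3} + 4 s^{2} + 3 s - \frac{4}{3} \right)}}{4} - \frac{\log{\left(2 \right)}}{2} + 1.
Check: d/ds[- \frac{\log{\left(s^{2} + \frac{2}{3} \right)}}{2} - \frac{5 \cos{\left(4 s^{3} + 4 s^{2} + 3 s - \frac{4}{3} \right)}}{4} - \frac{\log{\left(2 \right)}}{2} + 1] = \frac{180 s^{4} \sin{\left(4 s^{3} + 4 s^{2} + 3 s - \frac{4}{3} \right)} + 120 s^{3} \sin{\left(4 s^{3} + 4 s^{2} + 3 s - \frac{4}{3} \right)} + 165 s^{2} \sin{\left(4 s^{3} + 4 s^{2} + 3 s - \frac{4}{3} \right)} + 80 s \sin{\left(4 s^{3} + 4 s^{2} + 3 s - \frac{4}{3} \right)} - 12 s + 30 \sin{\left(4 s^{3} + 4 s^{2} + 3 s - \frac{4}{3} \right)}}{12 s^{2} + 8}, which equals G'(s).

G(s) = - \frac{\log{\left(s^{2} + \frac{2}{3} \right)}}{2} - \frac{5 \cos{\left(4 s^{3} + 4 s^{2} + 3 s - \frac{4}{3} \right)}}{4} - \frac{\log{\left(2 \right)}}{2} + 1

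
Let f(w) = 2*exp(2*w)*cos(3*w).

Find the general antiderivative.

F(w) = 6*exp(2*w)*sin(3*w)/13 + 4*exp(2*w)*cos(3*w)/13 + C

Recover f(w) by differentiating a candidate F(w); any mismatch rules it out.
Check: d/dw[6*exp(2*w)*sin(3*w)/13 + 4*exp(2*w)*cos(3*w)/13] = 2*exp(2*w)*cos(3*w) = f(w).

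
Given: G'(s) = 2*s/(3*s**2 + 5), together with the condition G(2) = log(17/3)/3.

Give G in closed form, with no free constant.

G'(s) matches the chain-rule pattern g'(h)*h' with inner function h(s) = s**2 + 5/3; substituting u = h(s) collapses the integral.
A general antiderivative is log(s**2 + 5/3)/3 + C.
The condition gives C = log(17/3)/3 - (log(17/3)/3) = 0.
So G(s) = log(s**2 + 5/3)/3.
Check: d/ds[log(s**2 + 5/3)/3] = 2*s/(3*s**2 + 5) = G'(s).

G(s) = log(s**2 + 5/3)/3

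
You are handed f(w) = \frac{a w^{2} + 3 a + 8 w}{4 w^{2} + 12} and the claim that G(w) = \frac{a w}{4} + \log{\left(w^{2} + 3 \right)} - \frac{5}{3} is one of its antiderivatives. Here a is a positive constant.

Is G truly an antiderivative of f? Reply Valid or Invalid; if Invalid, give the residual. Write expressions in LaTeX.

Valid. The derivative of G reproduces f.

d/dw[G] = \frac{a w^{2} + 3 a + 8 w}{4 w^{2} + 12}
This equals f(w) exactly, so the claim holds.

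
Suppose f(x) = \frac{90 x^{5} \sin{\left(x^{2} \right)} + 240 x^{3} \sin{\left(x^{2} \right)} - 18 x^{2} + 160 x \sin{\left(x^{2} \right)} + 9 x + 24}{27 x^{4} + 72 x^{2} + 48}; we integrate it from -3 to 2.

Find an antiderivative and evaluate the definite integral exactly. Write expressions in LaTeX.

Antiderivative: F(x) = \frac{x - \frac{1}{4}}{\frac{3 x^{2}}{2} + 2} - \frac{5 \cos{\left(x^{2} \right)}}{3}; value = \frac{5 \cos{\left(9 \right)}}{3} + \frac{425}{992} - \frac{5 \cos{\left(4 \right)}}{3}

Recover f(x) by differentiating a candidate F(x); any mismatch rules it out.
F(x) = \frac{x - \frac{1}{4}}{\frac{3 x^{2}}{2} + 2} - \frac{5 \cos{\left(x^{2} \right)}}{3} is an antiderivative of f.
Check: d/dx[\frac{x - \frac{1}{4}}{\frac{3 x^{2}}{2} + 2} - \frac{5 \cos{\left(x^{2} \right)}}{3}] = \frac{90 x^{5} \sin{\left(x^{2} \right)} + 240 x^{3} \sin{\left(x^{2} \right)} - 18 x^{2} + 160 x \sin{\left(x^{2} \right)} + 9 x + 24}{27 x^{4} + 72 x^{2} + 48} = f(x).
F(2) = \frac{7}{32} - \frac{5 \cos{\left(4 \right)}}{3}; F(-3) = - \frac{13}{62} - \frac{5 \cos{\left(9 \right)}}{3}.
Integral = F(2) - F(-3) = \frac{5 \cos{\left(9 \right)}}{3} + \frac{425}{992} - \frac{5 \cos{\left(4 \right)}}{3}.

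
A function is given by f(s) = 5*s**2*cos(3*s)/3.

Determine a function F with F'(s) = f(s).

An antiderivative is F(s) = 5*(9*s**2*sin(3*s) + 6*s*cos(3*s) - 2*sin(3*s))/81.

For F(s) to be correct the identity F'(s) - f(s) = 0 must hold.
Check: d/ds[5*(9*s**2*sin(3*s) + 6*s*cos(3*s) - 2*sin(3*s))/81] = 5*s**2*cos(3*s)/3 = f(s).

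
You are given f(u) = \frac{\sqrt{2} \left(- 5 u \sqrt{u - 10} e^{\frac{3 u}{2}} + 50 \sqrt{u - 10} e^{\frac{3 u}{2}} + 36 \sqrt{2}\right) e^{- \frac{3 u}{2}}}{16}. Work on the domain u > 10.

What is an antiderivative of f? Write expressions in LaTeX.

An antiderivative is F(u) = \frac{\sqrt{2} \left(- u^{2} \sqrt{u - 10} e^{\frac{3 u}{2}} + 20 u \sqrt{u - 10} e^{\frac{3 u}{2}} - 100 \sqrt{u - 10} e^{\frac{3 u}{2}} - 12 \sqrt{2}\right) e^{- \frac{3 u}{2}}}{8}.

Any candidate F(u) must reproduce f(u) exactly when differentiated.
Check: d/du[\frac{\sqrt{2} \left(- u^{2} \sqrt{u - 10} e^{\frac{3 u}{2}} + 20 u \sqrt{u - 10} e^{\frac{3 u}{2}} - 100 \sqrt{u - 10} e^{\frac{3 u}{2}} - 12 \sqrt{2}\right) e^{- \frac{3 u}{2}}}{8}] = \frac{\left(- 5 \sqrt{2} u^{2} e^{\frac{3 u}{2}} + 100 \sqrt{2} u e^{\frac{3 u}{2}} + 72 \sqrt{u - 10} - 500 \sqrt{2} e^{\frac{3 u}{2}}\right) e^{- \frac{3 u}{2}}}{16 \sqrt{u - 10}}, which equals f(u).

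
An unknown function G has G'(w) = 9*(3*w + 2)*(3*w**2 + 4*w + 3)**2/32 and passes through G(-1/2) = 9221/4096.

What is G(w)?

G'(w) matches the chain-rule pattern g'(h)*h' with inner function h(w) = -3*w**2/4 - w - 3/4; substituting u = h(w) collapses the integral.
A general antiderivative is -3*(-3*w**2/4 - w - 3/4)**3 + C.
The condition gives C = 9221/4096 - (1029/4096) = 2.
So G(w) = 81*w**6/64 + 81*w**5/16 + 675*w**4/64 + 105*w**3/8 + 675*w**2/64 + 81*w/16 + 209/64.
Check: d/dw[81*w**6/64 + 81*w**5/16 + 675*w**4/64 + 105*w**3/8 + 675*w**2/64 + 81*w/16 + 209/64] = 243*w**5/32 + 405*w**4/16 + 675*w**3/16 + 315*w**2/8 + 675*w/32 + 81/16, which equals G'(w).

G(w) = 81*w**6/64 + 81*w**5/16 + 675*w**4/64 + 105*w**3/8 + 675*w**2/64 + 81*w/16 + 209/64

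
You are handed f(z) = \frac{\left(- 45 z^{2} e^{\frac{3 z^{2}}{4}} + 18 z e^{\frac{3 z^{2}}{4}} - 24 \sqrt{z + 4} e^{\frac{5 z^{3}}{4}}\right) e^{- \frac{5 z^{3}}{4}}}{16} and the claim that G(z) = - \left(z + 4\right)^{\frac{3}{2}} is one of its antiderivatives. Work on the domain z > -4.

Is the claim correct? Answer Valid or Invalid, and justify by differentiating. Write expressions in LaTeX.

Invalid: d/dz[G] - f = \frac{\left(45 z^{2} e^{\frac{3 z^{2}}{4}} - 18 z e^{\frac{3 z^{2}}{4}}\right) e^{- \frac{5 z^{3}}{4}}}{16}, which is not 0.

d/dz[G] = - \frac{3 \sqrt{z + 4}}{2}
d/dz[G] - f(z) = \frac{\left(45 z^{2} e^{\frac{3 z^{2}}{4}} - 18 z e^{\frac{3 z^{2}}{4}}\right) e^{- \frac{5 z^{3}}{4}}}{16} != 0.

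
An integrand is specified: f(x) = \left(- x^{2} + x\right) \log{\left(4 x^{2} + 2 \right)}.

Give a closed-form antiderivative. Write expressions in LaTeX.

Differentiate the proposed F(x) back; it has to land on f(x) exactly.
Check: d/dx[- \frac{x^{3} \log{\left(4 x^{2} + 2 \right)}}{3} + \frac{2 x^{3}}{9} + \frac{x^{2} \log{\left(4 x^{2} + 2 \right)}}{2} - \frac{x^{2}}{2} - \frac{x}{3} + \frac{\log{\left(x^{2} + \frac{1}{2} \right)}}{4} + \frac{\sqrt{2} \operatorname{atan}{\left(\sqrt{2} x \right)}}{6}] = - x^{2} \log{\left(2 x^{2} + 1 \right)} - x^{2} \log{\left(2 \right)} + x \log{\left(2 x^{2} + 1 \right)} + x \log{\left(2 \right)}, which equals f(x).

An antiderivative is F(x) = - \frac{x^{3} \log{\left(4 x^{2} + 2 \right)}}{3} + \frac{2 x^{3}}{9} + \frac{x^{2} \log{\left(4 x^{2} + 2 \right)}}{2} - \frac{x^{2}}{2} - \frac{x}{3} + \frac{\log{\left(x^{2} + \frac{1}{2} \right)}}{4} + \frac{\sqrt{2} \operatorname{atan}{\left(\sqrt{2} x \right)}}{6}.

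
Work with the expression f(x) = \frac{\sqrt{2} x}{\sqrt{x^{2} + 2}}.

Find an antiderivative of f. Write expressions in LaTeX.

An antiderivative is F(x) = 2 \sqrt{\frac{x^{2}}{2} + 1}.

f matches the chain-rule pattern g'(h)*h' with inner function h(x) = \frac{x^{2}}{2} + 1; substituting u = h(x) collapses the integral.
Check: d/dx[2 \sqrt{\frac{x^{2}}{2} + 1}] = \frac{\sqrt{2} x}{\sqrt{x^{2} + 2}} = f(x).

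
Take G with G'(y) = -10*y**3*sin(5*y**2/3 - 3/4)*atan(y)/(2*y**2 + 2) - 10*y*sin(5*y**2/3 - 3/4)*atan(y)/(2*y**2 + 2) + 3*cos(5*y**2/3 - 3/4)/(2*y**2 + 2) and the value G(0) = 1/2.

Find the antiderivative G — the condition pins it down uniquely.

Recognize the product-rule pattern: G'(y) = u'v + uv' with u = 3*atan(y)/2, v = cos(5*y**2/3 - 3/4), so integration by parts undoes it.
A general antiderivative is 3*cos(5*y**2/3 - 3/4)*atan(y)/2 + C.
The condition gives C = 1/2 - (0) = 1/2.
So G(y) = 3*cos(5*y**2/3 - 3/4)*atan(y)/2 + 1/2.
Check: d/dy[3*cos(5*y**2/3 - 3/4)*atan(y)/2 + 1/2] = (-10*y**3*sin(5*y**2/3 - 3/4)*atan(y) - 10*y*sin(5*y**2/3 - 3/4)*atan(y) + 3*cos(5*y**2/3 - 3/4))/(2*y**2 + 2), which equals G'(y).

G(y) = 3*cos(5*y**2/3 - 3/4)*atan(y)/2 + 1/2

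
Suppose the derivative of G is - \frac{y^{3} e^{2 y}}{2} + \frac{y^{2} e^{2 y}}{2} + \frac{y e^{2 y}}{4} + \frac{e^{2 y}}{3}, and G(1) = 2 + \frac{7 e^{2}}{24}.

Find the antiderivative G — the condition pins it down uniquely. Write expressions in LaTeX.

Recognize the product-rule pattern: G'(y) = u'v + uv' with u = - \frac{y^{3}}{4} + \frac{5 y^{2}}{8} - \frac{y}{2} + \frac{5}{12}, v = e^{2 y}, so integration by parts undoes it.
A general antiderivative is \frac{\left(- 6 y^{3} + 15 y^{2} - 12 y + 10\right) e^{2 y}}{24} + C.
The condition gives C = 2 + \frac{7 e^{2}}{24} - (\frac{7 e^{2}}{24}) = 2.
So G(y) = - \frac{y^{3} e^{2 y}}{4} + \frac{5 y^{2} e^{2 y}}{8} - \frac{y e^{2 y}}{2} + \frac{5 e^{2 y}}{12} + 2.
Check: d/dy[- \frac{y^{3} e^{2 y}}{4} + \frac{5 y^{2} e^{2 y}}{8} - \frac{y e^{2 y}}{2} + \frac{5 e^{2 y}}{12} + 2] = - \frac{y^{3} e^{2 y}}{2} + \frac{y^{2} e^{2 y}}{2} + \frac{y e^{2 y}}{4} + \frac{e^{2 y}}{3} = G'(y).

G(y) = - \frac{y^{3} e^{2 y}}{4} + \frac{5 y^{2} e^{2 y}}{8} - \frac{y e^{2 y}}{2} + \frac{5 e^{2 y}}{12} + 2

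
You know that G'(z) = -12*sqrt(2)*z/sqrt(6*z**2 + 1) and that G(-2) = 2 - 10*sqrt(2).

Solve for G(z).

G(z) = 2*(-sqrt(2)*sqrt(6*z**2 + 1) + 1)

G'(z) matches the chain-rule pattern g'(h)*h' with inner function h(z) = 3*z**2 + 1/2; substituting u = h(z) collapses the integral.
A general antiderivative is -4*sqrt(3*z**2 + 1/2) + C.
The condition gives C = 2 - 10*sqrt(2) - (-10*sqrt(2)) = 2.
So G(z) = 2*(-sqrt(2)*sqrt(6*z**2 + 1) + 1).
Check: d/dz[2*(-sqrt(2)*sqrt(6*z**2 + 1) + 1)] = -12*sqrt(2)*z/sqrt(6*z**2 + 1) = G'(z).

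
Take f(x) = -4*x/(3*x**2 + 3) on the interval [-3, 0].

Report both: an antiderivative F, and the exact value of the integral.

Antiderivative: F(x) = -2*log(x**2 + 1)/3; value = -2*log(2)/3 + 2*log(20)/3

The substitution u = 2*x**2 + 2 works: f is exactly (dF/du)*(du/dx) for that inner function.
F(x) = -2*log(x**2 + 1)/3 is an antiderivative of f.
Check: d/dx[-2*log(x**2 + 1)/3] = -4*x/(3*x**2 + 3) = f(x).
F(0) = 0; F(-3) = -2*log(10)/3.
Integral = F(0) - F(-3) = -2*log(2)/3 + 2*log(20)/3.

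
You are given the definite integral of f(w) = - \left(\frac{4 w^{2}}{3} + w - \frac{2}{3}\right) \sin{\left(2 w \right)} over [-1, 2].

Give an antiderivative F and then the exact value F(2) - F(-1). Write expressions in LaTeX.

A first test for any F(w): its w-derivative must equal f(w) identically.
F(w) = \frac{2 w^{2} \cos{\left(2 w \right)}}{3} - \frac{2 w \sin{\left(2 w \right)}}{3} + \frac{w \cos{\left(2 w \right)}}{2} - \frac{\sin{\left(2 w \right)}}{4} - \frac{2 \cos{\left(2 w \right)}}{3} is an antiderivative of f.
Check: d/dw[\frac{2 w^{2} \cos{\left(2 w \right)}}{3} - \frac{2 w \sin{\left(2 w \right)}}{3} + \frac{w \cos{\left(2 w \right)}}{2} - \frac{\sin{\left(2 w \right)}}{4} - \frac{2 \cos{\left(2 w \right)}}{3}] = - \frac{4 w^{2} \sin{\left(2 w \right)}}{3} - w \sin{\left(2 w \right)} + \frac{2 \sin{\left(2 w \right)}}{3}, which equals f(w).
F(2) = 3 \cos{\left(4 \right)} - \frac{19 \sin{\left(4 \right)}}{12}; F(-1) = - \frac{5 \sin{\left(2 \right)}}{12} - \frac{\cos{\left(2 \right)}}{2}.
Integral = F(2) - F(-1) = 3 \cos{\left(4 \right)} + \frac{\cos{\left(2 \right)}}{2} + \frac{5 \sin{\left(2 \right)}}{12} - \frac{19 \sin{\left(4 \right)}}{12}.

Antiderivative: F(w) = \frac{2 w^{2} \cos{\left(2 w \right)}}{3} - \frac{2 w \sin{\left(2 w \right)}}{3} + \frac{w \cos{\left(2 w \right)}}{2} - \frac{\sin{\left(2 w \right)}}{4} - \frac{2 \cos{\left(2 w \right)}}{3}; value = 3 \cos{\left(4 \right)} + \frac{\cos{\left(2 \right)}}{2} + \frac{5 \sin{\left(2 \right)}}{12} - \frac{19 \sin{\left(4 \right)}}{12}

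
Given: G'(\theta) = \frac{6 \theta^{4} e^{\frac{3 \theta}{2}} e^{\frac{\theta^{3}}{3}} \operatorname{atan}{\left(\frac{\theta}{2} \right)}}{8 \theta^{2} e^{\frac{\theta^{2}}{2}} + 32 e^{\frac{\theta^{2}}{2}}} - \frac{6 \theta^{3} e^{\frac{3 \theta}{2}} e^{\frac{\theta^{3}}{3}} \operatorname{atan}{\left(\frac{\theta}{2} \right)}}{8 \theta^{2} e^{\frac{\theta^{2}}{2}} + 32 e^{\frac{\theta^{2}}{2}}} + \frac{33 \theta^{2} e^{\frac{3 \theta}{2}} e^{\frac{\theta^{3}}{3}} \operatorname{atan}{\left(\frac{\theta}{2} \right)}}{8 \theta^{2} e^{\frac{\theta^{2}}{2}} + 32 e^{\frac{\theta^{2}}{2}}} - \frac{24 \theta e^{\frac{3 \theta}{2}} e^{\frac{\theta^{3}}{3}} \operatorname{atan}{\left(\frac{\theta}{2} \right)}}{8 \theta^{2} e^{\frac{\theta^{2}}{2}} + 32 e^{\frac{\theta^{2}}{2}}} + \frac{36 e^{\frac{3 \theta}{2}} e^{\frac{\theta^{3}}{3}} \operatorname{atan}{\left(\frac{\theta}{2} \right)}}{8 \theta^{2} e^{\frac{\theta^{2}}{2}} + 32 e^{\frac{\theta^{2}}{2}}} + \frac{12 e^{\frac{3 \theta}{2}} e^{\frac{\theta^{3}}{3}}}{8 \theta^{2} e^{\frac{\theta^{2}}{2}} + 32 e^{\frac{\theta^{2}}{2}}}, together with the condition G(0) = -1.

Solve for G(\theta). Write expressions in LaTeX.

G(\theta) = \frac{3 e^{\frac{3 \theta}{2}} e^{- \frac{\theta^{2}}{2}} e^{\frac{\theta^{3}}{3}} \operatorname{atan}{\left(\frac{\theta}{2} \right)}}{4} - 1

Recognize the product-rule pattern: G'(\theta) = u'v + uv' with u = \frac{3 \operatorname{atan}{\left(\frac{\theta}{2} \right)}}{4}, v = e^{\frac{\theta^{3}}{3} - \frac{\theta^{2}}{2} + \frac{3 \theta}{2}}, so integration by parts undoes it.
A general antiderivative is \frac{3 e^{\frac{\theta^{3}}{3} - \frac{\theta^{2}}{2} + \frac{3 \theta}{2}} \operatorname{atan}{\left(\frac{\theta}{2} \right)}}{4} + C.
The condition gives C = -1 - (0) = -1.
So G(\theta) = \frac{3 e^{\frac{3 \theta}{2}} e^{- \frac{\theta^{2}}{2}} e^{\frac{\theta^{3}}{3}} \operatorname{atan}{\left(\frac{\theta}{2} \right)}}{4} - 1.
Check: d/d\theta[\frac{3 e^{\frac{3 \theta}{2}} e^{- \frac{\theta^{2}}{2}} e^{\frac{\theta^{3}}{3}} \operatorname{atan}{\left(\frac{\theta}{2} \right)}}{4} - 1] = \frac{6 \theta^{4} e^{\frac{3 \theta}{2}} e^{\frac{\theta^{3}}{3}} \operatorname{atan}{\left(\frac{\theta}{2} \right)} - 6 \theta^{3} e^{\frac{3 \theta}{2}} e^{\frac{\theta^{3}}{3}} \operatorname{atan}{\left(\frac{\theta}{2} \right)} + 33 \theta^{2} e^{\frac{3 \theta}{2}} e^{\frac{\theta^{3}}{3}} \operatorname{atan}{\left(\frac{\theta}{2} \right)} - 24 \theta e^{\frac{3 \theta}{2}} e^{\frac{\theta^{3}}{3}} \operatorname{atan}{\left(\frac{\theta}{2} \right)} + 36 e^{\frac{3 \theta}{2}} e^{\frac{\theta^{3}}{3}} \operatorname{atan}{\left(\frac{\theta}{2} \right)} + 12 e^{\frac{3 \theta}{2}} e^{\frac{\theta^{3}}{3}}}{8 \theta^{2} e^{\frac{\theta^{2}}{2}} + 32 e^{\frac{\theta^{2}}{2}}}, which equals G'(\theta).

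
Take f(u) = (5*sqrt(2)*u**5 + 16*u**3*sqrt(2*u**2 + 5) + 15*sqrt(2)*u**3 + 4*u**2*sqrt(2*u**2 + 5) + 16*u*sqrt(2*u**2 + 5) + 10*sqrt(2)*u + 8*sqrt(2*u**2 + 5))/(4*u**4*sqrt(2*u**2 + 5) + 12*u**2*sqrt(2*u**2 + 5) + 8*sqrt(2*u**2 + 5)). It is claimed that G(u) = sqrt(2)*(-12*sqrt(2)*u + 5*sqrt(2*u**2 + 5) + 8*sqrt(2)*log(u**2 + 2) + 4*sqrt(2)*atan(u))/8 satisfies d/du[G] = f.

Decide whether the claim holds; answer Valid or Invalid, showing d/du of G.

Invalid: d/du[G] - f = -3, which is not 0.

d/du[G] = (5*sqrt(2)*u**5 - 12*u**4*sqrt(2*u**2 + 5) + 16*u**3*sqrt(2*u**2 + 5) + 15*sqrt(2)*u**3 - 32*u**2*sqrt(2*u**2 + 5) + 16*u*sqrt(2*u**2 + 5) + 10*sqrt(2)*u - 16*sqrt(2*u**2 + 5))/(4*u**4*sqrt(2*u**2 + 5) + 12*u**2*sqrt(2*u**2 + 5) + 8*sqrt(2*u**2 + 5))
d/du[G] - f(u) = -3 != 0.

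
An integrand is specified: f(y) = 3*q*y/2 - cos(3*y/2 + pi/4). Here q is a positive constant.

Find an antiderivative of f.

An antiderivative is F(y) = 3*q*y**2/4 - 2*sin(3*y/2 + pi/4)/3.

The integrand splits into summands that can be handled one at a time.
Check: d/dy[3*q*y**2/4 - 2*sin(3*y/2 + pi/4)/3] = 3*q*y/2 - cos(3*y/2 + pi/4) = f(y).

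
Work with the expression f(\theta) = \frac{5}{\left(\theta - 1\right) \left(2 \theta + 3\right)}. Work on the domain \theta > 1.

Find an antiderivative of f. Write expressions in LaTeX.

Factor the denominator (\left(\theta - 1\right) \left(2 \theta + 3\right)) and decompose: f = - \frac{2}{2 \theta + 3} + \frac{1}{\theta - 1}; each piece integrates to a log, atan, or power term.
Check: d/d\theta[\log{\left(\theta - 1 \right)} - \log{\left(\theta + \frac{3}{2} \right)}] = \frac{5}{2 \theta^{2} + \theta - 3}, which equals f(\theta).

An antiderivative is F(\theta) = \log{\left(\theta - 1 \right)} - \log{\left(\theta + \frac{3}{2} \right)}.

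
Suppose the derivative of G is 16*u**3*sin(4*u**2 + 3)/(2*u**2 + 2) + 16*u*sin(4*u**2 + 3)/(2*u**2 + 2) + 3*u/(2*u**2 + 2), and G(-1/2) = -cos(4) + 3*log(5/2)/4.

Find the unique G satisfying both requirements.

Integrate term by term and add the pieces.
A general antiderivative is 3*log(2*u**2 + 2)/4 - cos(4*u**2 + 3) + C.
The condition gives C = -cos(4) + 3*log(5/2)/4 - (-cos(4) + 3*log(5/2)/4) = 0.
So G(u) = 3*log(2*u**2 + 2)/4 - cos(4*u**2 + 3).
Check: d/du[3*log(2*u**2 + 2)/4 - cos(4*u**2 + 3)] = (16*u**3*sin(4*u**2 + 3) + 16*u*sin(4*u**2 + 3) + 3*u)/(2*u**2 + 2), which equals G'(u).

G(u) = 3*log(2*u**2 + 2)/4 - cos(4*u**2 + 3)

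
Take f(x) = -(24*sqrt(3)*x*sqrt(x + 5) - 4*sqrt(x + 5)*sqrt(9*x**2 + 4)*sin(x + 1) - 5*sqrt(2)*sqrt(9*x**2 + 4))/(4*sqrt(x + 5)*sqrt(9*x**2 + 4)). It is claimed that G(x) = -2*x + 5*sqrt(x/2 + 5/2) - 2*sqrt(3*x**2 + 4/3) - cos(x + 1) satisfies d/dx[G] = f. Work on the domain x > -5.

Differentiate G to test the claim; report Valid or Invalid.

Invalid: d/dx[G] - f = -2, which is not 0.

d/dx[G] = (-24*sqrt(3)*x*sqrt(x + 5) + 4*sqrt(x + 5)*sqrt(9*x**2 + 4)*sin(x + 1) - 8*sqrt(x + 5)*sqrt(9*x**2 + 4) + 5*sqrt(2)*sqrt(9*x**2 + 4))/(4*sqrt(x + 5)*sqrt(9*x**2 + 4))
d/dx[G] - f(x) = -2 != 0.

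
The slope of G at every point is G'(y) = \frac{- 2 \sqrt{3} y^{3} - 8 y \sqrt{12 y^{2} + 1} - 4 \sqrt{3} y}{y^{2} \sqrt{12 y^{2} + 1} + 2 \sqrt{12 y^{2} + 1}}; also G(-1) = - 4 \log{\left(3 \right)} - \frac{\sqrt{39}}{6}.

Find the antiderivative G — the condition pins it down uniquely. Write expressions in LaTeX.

G(y) = \frac{\sqrt{3} \left(- \sqrt{12 y^{2} + 1} - 8 \sqrt{3} \log{\left(y^{2} + 2 \right)}\right)}{6}

A first test for any G(y): its y-derivative must equal the given G'(y).
A general antiderivative is - \frac{\sqrt{4 y^{2} + \frac{1}{3}}}{2} - 4 \log{\left(y^{2} + 2 \right)} + C.
The condition gives C = - 4 \log{\left(3 \right)} - \frac{\sqrt{39}}{6} - (- 4 \log{\left(3 \right)} - \frac{\sqrt{39}}{6}) = 0.
So G(y) = \frac{\sqrt{3} \left(- \sqrt{12 y^{2} + 1} - 8 \sqrt{3} \log{\left(y^{2} + 2 \right)}\right)}{6}.
Check: d/dy[\frac{\sqrt{3} \left(- \sqrt{12 y^{2} + 1} - 8 \sqrt{3} \log{\left(y^{2} + 2 \right)}\right)}{6}] = \frac{- 2 \sqrt{3} y^{3} - 8 y \sqrt{12 y^{2} + 1} - 4 \sqrt{3} y}{y^{2} \sqrt{12 y^{2} + 1} + 2 \sqrt{12 y^{2} + 1}} = G'(y).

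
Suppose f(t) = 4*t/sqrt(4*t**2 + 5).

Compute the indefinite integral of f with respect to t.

F(t) = sqrt(4*t**2 + 5) + C

The substitution u = 4*t**2 + 5 works: f is exactly (dF/du)*(du/dt) for that inner function.
Check: d/dt[sqrt(4*t**2 + 5)] = 4*t/sqrt(4*t**2 + 5) = f(t).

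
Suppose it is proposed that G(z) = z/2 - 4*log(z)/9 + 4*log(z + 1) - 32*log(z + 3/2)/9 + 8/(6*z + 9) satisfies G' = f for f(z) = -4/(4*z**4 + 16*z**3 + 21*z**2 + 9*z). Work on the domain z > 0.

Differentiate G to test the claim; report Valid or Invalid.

Invalid: d/dz[G] - f = 1/2, which is not 0.

d/dz[G] = (4*z**4 + 16*z**3 + 21*z**2 + 9*z - 8)/(8*z**4 + 32*z**3 + 42*z**2 + 18*z)
d/dz[G] - f(z) = 1/2 != 0.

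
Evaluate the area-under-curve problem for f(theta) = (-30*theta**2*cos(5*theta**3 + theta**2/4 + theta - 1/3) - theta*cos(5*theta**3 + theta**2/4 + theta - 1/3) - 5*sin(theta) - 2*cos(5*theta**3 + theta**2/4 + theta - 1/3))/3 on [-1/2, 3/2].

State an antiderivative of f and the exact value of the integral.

Check any antiderivative F(theta) by computing F'(theta) and comparing it with f(theta).
F(theta) = -2*sin(5*theta**3 + theta**2/4 + theta - 1/3)/3 + 5*cos(theta)/3 is an antiderivative of f.
Check: d/dtheta[-2*sin(5*theta**3 + theta**2/4 + theta - 1/3)/3 + 5*cos(theta)/3] = -10*theta**2*cos(5*theta**3 + theta**2/4 + theta - 1/3) - theta*cos(5*theta**3 + theta**2/4 + theta - 1/3)/3 - 5*sin(theta)/3 - 2*cos(5*theta**3 + theta**2/4 + theta - 1/3)/3, which equals f(theta).
F(3/2) = 5*cos(3/2)/3 - 2*sin(893/48)/3; F(-1/2) = 2*sin(67/48)/3 + 5*cos(1/2)/3.
Integral = F(3/2) - F(-1/2) = -5*cos(1/2)/3 - 2*sin(67/48)/3 + 5*cos(3/2)/3 - 2*sin(893/48)/3.

Antiderivative: F(theta) = -2*sin(5*theta**3 + theta**2/4 + theta - 1/3)/3 + 5*cos(theta)/3; value = -5*cos(1/2)/3 - 2*sin(67/48)/3 + 5*cos(3/2)/3 - 2*sin(893/48)/3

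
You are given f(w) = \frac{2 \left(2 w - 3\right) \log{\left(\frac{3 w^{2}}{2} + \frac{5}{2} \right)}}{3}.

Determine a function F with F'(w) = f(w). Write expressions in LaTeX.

An antiderivative F(w) passes only if d/dw[F] lands on f(w) exactly.
Check: d/dw[\frac{2 w^{2} \log{\left(\frac{3 w^{2}}{2} + \frac{5}{2} \right)}}{3} - \frac{2 w^{2}}{3} - 2 w \log{\left(\frac{3 w^{2}}{2} + \frac{5}{2} \right)} + 4 w + \frac{10 \log{\left(w^{2} + \frac{5}{3} \right)}}{9} - \frac{4 \sqrt{15} \operatorname{atan}{\left(\frac{\sqrt{15} w}{5} \right)}}{3}] = \frac{4 w \log{\left(3 w^{2} + 5 \right)}}{3} - \frac{4 w \log{\left(2 \right)}}{3} - 2 \log{\left(3 w^{2} + 5 \right)} + 2 \log{\left(2 \right)}, which equals f(w).

An antiderivative is F(w) = \frac{2 w^{2} \log{\left(\frac{3 w^{2}}{2} + \frac{5}{2} \right)}}{3} - \frac{2 w^{2}}{3} - 2 w \log{\left(\frac{3 w^{2}}{2} + \frac{5}{2} \right)} + 4 w + \frac{10 \log{\left(w^{2} + \frac{5}{3} \right)}}{9} - \frac{4 \sqrt{15} \operatorname{atan}{\left(\frac{\sqrt{15} w}{5} \right)}}{3}.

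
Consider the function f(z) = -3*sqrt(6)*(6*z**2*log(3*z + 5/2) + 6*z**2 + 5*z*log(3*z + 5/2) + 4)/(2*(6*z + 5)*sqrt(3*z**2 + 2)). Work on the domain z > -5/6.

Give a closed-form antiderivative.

f has the shape u'v + uv' for u = -3*sqrt(z**2/2 + 1/3) and v = log(3*z + 5/2) — it is the derivative of the product u*v.
Check: d/dz[-3*sqrt(z**2/2 + 1/3)*log(3*z + 5/2)] = (-18*sqrt(6)*z**2*log(3*z + 5/2) - 18*sqrt(6)*z**2 - 15*sqrt(6)*z*log(3*z + 5/2) - 12*sqrt(6))/(12*z*sqrt(3*z**2 + 2) + 10*sqrt(3*z**2 + 2)), which equals f(z).

An antiderivative is F(z) = -3*sqrt(z**2/2 + 1/3)*log(3*z + 5/2).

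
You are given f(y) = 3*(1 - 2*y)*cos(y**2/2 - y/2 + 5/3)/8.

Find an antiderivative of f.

f matches the chain-rule pattern g'(h)*h' with inner function h(y) = y**2/2 - y/2 + 5/3; substituting u = h(y) collapses the integral.
Check: d/dy[-3*sin(y**2/2 - y/2 + 5/3)/4] = -3*y*cos(y**2/2 - y/2 + 5/3)/4 + 3*cos(y**2/2 - y/2 + 5/3)/8, which equals f(y).

An antiderivative is F(y) = -3*sin(y**2/2 - y/2 + 5/3)/4.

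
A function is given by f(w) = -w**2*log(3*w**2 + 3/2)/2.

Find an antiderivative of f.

An antiderivative F(w) passes only if d/dw[F] lands on f(w) exactly.
Check: d/dw[-w**3*log(3*w**2 + 3/2)/6 + w**3/9 - w/6 + sqrt(2)*atan(sqrt(2)*w)/12] = -w**2*log(w**2 + 1/2)/2 - w**2*log(3)/2, which equals f(w).

An antiderivative is F(w) = -w**3*log(3*w**2 + 3/2)/6 + w**3/9 - w/6 + sqrt(2)*atan(sqrt(2)*w)/12.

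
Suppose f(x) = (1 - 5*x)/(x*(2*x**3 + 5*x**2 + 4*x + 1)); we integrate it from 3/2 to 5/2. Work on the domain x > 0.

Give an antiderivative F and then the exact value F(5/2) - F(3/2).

The denominator factors as x*(x + 1)**2*(2*x + 1); partial fractions split f into directly integrable pieces: -28/(2*x + 1) + 13/(x + 1) + 6/(x + 1)**2 + 1/x.
F(x) = log(x) - 14*log(x + 1/2) + 13*log(x + 1) - 6/(x + 1) is an antiderivative of f.
Check: d/dx[log(x) - 14*log(x + 1/2) + 13*log(x + 1) - 6/(x + 1)] = (1 - 5*x)/(2*x**4 + 5*x**3 + 4*x**2 + x), which equals f(x).
F(5/2) = -14*log(3) - 12/7 + log(5/2) + 13*log(7/2); F(3/2) = -14*log(2) - 12/5 + log(3/2) + 13*log(5/2).
Integral = F(5/2) - F(3/2) = -14*log(3) - 12*log(5/2) - log(3/2) + 24/35 + 14*log(2) + 13*log(7/2).

Antiderivative: F(x) = log(x) - 14*log(x + 1/2) + 13*log(x + 1) - 6/(x + 1); value = -14*log(3) - 12*log(5/2) - log(3/2) + 24/35 + 14*log(2) + 13*log(7/2)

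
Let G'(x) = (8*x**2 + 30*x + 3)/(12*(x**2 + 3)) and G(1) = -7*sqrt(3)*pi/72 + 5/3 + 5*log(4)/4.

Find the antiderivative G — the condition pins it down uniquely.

G(x) = 2*x/3 + 5*log(x**2 + 3)/4 - 7*sqrt(3)*atan(sqrt(3)*x/3)/12 + 1

Recover the given G'(x) by differentiating a candidate G(x); any mismatch rules it out.
A general antiderivative is 2*x/3 + 5*log(x**2 + 3)/4 - 7*sqrt(3)*atan(sqrt(3)*x/3)/12 + C.
The condition gives C = -7*sqrt(3)*pi/72 + 5/3 + 5*log(4)/4 - (-7*sqrt(3)*pi/72 + 2/3 + 5*log(4)/4) = 1.
So G(x) = 2*x/3 + 5*log(x**2 + 3)/4 - 7*sqrt(3)*atan(sqrt(3)*x/3)/12 + 1.
Check: d/dx[2*x/3 + 5*log(x**2 + 3)/4 - 7*sqrt(3)*atan(sqrt(3)*x/3)/12 + 1] = (8*x**2 + 30*x + 3)/(12*x**2 + 36), which equals G'(x).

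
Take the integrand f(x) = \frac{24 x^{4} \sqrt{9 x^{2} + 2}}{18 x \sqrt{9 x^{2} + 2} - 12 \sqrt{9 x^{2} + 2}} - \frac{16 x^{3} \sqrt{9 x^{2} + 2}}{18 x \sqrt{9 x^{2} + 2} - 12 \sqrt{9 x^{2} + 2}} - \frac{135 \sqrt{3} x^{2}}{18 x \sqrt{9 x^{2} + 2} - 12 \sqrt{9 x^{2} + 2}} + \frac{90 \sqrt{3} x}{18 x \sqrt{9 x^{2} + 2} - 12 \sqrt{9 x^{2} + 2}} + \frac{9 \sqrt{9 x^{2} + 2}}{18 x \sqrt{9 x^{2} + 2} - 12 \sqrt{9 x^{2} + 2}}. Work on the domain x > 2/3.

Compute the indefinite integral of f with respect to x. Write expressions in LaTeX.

F(x) = \frac{x^{4}}{3} - \frac{5 \sqrt{3 x^{2} + \frac{2}{3}}}{2} + \frac{\log{\left(3 x - 2 \right)}}{2} + C

Integrate term by term and add the pieces.
Check: d/dx[\frac{x^{4}}{3} - \frac{5 \sqrt{3 x^{2} + \frac{2}{3}}}{2} + \frac{\log{\left(3 x - 2 \right)}}{2}] = \frac{24 x^{4} \sqrt{9 x^{2} + 2} - 16 x^{3} \sqrt{9 x^{2} + 2} - 135 \sqrt{3} x^{2} + 90 \sqrt{3} x + 9 \sqrt{9 x^{2} + 2}}{18 x \sqrt{9 x^{2} + 2} - 12 \sqrt{9 x^{2} + 2}}, which equals f(x).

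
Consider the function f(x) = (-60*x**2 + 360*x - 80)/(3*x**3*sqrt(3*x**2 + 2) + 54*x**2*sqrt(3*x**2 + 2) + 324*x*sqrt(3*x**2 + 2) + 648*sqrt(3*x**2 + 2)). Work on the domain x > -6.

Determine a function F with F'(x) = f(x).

f has the shape u'v + uv' for u = 20*sqrt(3*x**2 + 2)/3 and v = (x + 6)**(-2) — it is the derivative of the product u*v.
Check: d/dx[20*sqrt(3*x**2 + 2)/(3*(x + 6)**2)] = (-60*x**2 + 360*x - 80)/(3*x**3*sqrt(3*x**2 + 2) + 54*x**2*sqrt(3*x**2 + 2) + 324*x*sqrt(3*x**2 + 2) + 648*sqrt(3*x**2 + 2)) = f(x).

An antiderivative is F(x) = 20*sqrt(3*x**2 + 2)/(3*(x + 6)**2).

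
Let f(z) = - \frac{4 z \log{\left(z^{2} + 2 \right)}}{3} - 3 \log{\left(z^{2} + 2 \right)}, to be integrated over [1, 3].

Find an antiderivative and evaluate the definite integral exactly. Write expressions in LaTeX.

The integrand splits into summands that can be handled one at a time.
F(z) = - \frac{2 z^{2} \log{\left(z^{2} + 2 \right)} - 2 z^{2} + 9 z \log{\left(z^{2} + 2 \right)} - 18 z + 4 \log{\left(z^{2} + 2 \right)} + 18 \sqrt{2} \operatorname{atan}{\left(\frac{\sqrt{2} z}{2} \right)}}{3} is an antiderivative of f.
Check: d/dz[- \frac{2 z^{2} \log{\left(z^{2} + 2 \right)} - 2 z^{2} + 9 z \log{\left(z^{2} + 2 \right)} - 18 z + 4 \log{\left(z^{2} + 2 \right)} + 18 \sqrt{2} \operatorname{atan}{\left(\frac{\sqrt{2} z}{2} \right)}}{3}] = - \frac{4 z \log{\left(z^{2} + 2 \right)}}{3} - 3 \log{\left(z^{2} + 2 \right)} = f(z).
F(3) = - \frac{49 \log{\left(11 \right)}}{3} - 6 \sqrt{2} \operatorname{atan}{\left(\frac{3 \sqrt{2}}{2} \right)} + 24; F(1) = - 5 \log{\left(3 \right)} - 6 \sqrt{2} \operatorname{atan}{\left(\frac{\sqrt{2}}{2} \right)} + \frac{20}{3}.
Integral = F(3) - F(1) = - \frac{49 \log{\left(11 \right)}}{3} - 6 \sqrt{2} \operatorname{atan}{\left(\frac{3 \sqrt{2}}{2} \right)} + 6 \sqrt{2} \operatorname{atan}{\left(\frac{\sqrt{2}}{2} \right)} + 5 \log{\left(3 \right)} + \frac{52}{3}.

Antiderivative: F(z) = - \frac{2 z^{2} \log{\left(z^{2} + 2 \right)} - 2 z^{2} + 9 z \log{\left(z^{2} + 2 \right)} - 18 z + 4 \log{\left(z^{2} + 2 \right)} + 18 \sqrt{2} \operatorname{atan}{\left(\frac{\sqrt{2} z}{2} \right)}}{3}; value = - \frac{49 \log{\left(11 \right)}}{3} - 6 \sqrt{2} \operatorname{atan}{\left(\frac{3 \sqrt{2}}{2} \right)} + 6 \sqrt{2} \operatorname{atan}{\left(\frac{\sqrt{2}}{2} \right)} + 5 \log{\left(3 \right)} + \frac{52}{3}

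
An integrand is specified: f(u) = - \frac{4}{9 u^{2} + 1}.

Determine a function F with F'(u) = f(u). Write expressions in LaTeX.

Whatever form F(u) takes, F'(u) = f(u) is non-negotiable.
Check: d/du[- \frac{4 \operatorname{atan}{\left(3 u \right)}}{3}] = - \frac{4}{9 u^{2} + 1} = f(u).

An antiderivative is F(u) = - \frac{4 \operatorname{atan}{\left(3 u \right)}}{3}.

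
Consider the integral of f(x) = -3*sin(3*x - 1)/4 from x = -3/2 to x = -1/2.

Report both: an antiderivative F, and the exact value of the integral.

Any candidate F(x) must reproduce f(x) exactly when differentiated.
F(x) = cos(3*x - 1)/4 is an antiderivative of f.
Check: d/dx[cos(3*x - 1)/4] = -3*sin(3*x - 1)/4 = f(x).
F(-1/2) = cos(5/2)/4; F(-3/2) = cos(11/2)/4.
Integral = F(-1/2) - F(-3/2) = cos(5/2)/4 - cos(11/2)/4.

Antiderivative: F(x) = cos(3*x - 1)/4; value = cos(5/2)/4 - cos(11/2)/4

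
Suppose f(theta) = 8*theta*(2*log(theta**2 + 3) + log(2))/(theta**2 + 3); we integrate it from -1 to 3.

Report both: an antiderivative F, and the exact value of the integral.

Antiderivative: F(theta) = 4*log(theta**2 + 3)*log(2*theta**2 + 6); value = -4*log(4)*log(8) + 4*log(12)*log(24)

f has the shape u'v + uv' for u = 4*log(theta**2 + 3) and v = log(2*theta**2 + 6) — it is the derivative of the product u*v.
F(theta) = 4*log(theta**2 + 3)*log(2*theta**2 + 6) is an antiderivative of f.
Check: d/dtheta[4*log(theta**2 + 3)*log(2*theta**2 + 6)] = (16*theta*log(theta**2 + 3) + 8*theta*log(2))/(theta**2 + 3), which equals f(theta).
F(3) = 4*log(12)*log(24); F(-1) = 4*log(4)*log(8).
Integral = F(3) - F(-1) = -4*log(4)*log(8) + 4*log(12)*log(24).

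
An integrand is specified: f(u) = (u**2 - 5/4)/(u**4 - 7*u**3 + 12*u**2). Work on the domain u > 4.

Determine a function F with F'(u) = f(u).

An antiderivative is F(u) = (-35*u*log(u) + 531*u*log(u - 4) - 496*u*log(u - 3) + 60)/(576*u).

Factor the denominator (4*u**2*(u - 4)*(u - 3)) and decompose: f = -31/(36*(u - 3)) + 59/(64*(u - 4)) - 35/(576*u) - 5/(48*u**2); each piece integrates to a log, atan, or power term.
Check: d/du[(-35*u*log(u) + 531*u*log(u - 4) - 496*u*log(u - 3) + 60)/(576*u)] = (4*u**2 - 5)/(4*u**4 - 28*u**3 + 48*u**2), which equals f(u).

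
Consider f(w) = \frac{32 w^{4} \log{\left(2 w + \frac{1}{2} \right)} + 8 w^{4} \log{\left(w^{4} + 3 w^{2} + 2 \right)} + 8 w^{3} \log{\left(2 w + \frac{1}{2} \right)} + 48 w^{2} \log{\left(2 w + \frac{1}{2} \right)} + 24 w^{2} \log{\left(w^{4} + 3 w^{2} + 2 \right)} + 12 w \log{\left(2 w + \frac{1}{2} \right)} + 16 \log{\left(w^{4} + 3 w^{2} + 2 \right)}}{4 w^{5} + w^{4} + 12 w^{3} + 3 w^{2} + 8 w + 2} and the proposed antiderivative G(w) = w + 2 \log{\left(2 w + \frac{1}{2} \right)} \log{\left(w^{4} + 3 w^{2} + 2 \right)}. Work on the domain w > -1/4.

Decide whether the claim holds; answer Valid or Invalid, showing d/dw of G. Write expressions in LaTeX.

d/dw[G] = \frac{4 w^{5} + 32 w^{4} \log{\left(2 w + \frac{1}{2} \right)} + 8 w^{4} \log{\left(w^{4} + 3 w^{2} + 2 \right)} + w^{4} + 8 w^{3} \log{\left(2 w + \frac{1}{2} \right)} + 12 w^{3} + 48 w^{2} \log{\left(2 w + \frac{1}{2} \right)} + 24 w^{2} \log{\left(w^{4} + 3 w^{2} + 2 \right)} + 3 w^{2} + 12 w \log{\left(2 w + \frac{1}{2} \right)} + 8 w + 16 \log{\left(w^{4} + 3 w^{2} + 2 \right)} + 2}{4 w^{5} + w^{4} + 12 w^{3} + 3 w^{2} + 8 w + 2}
d/dw[G] - f(w) = 1 != 0.

Invalid: d/dw[G] - f = 1, which is not 0.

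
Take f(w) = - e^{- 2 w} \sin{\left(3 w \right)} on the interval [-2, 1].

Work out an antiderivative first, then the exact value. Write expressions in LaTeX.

Antiderivative: F(w) = \frac{2 e^{- 2 w} \sin{\left(3 w \right)}}{13} + \frac{3 e^{- 2 w} \cos{\left(3 w \right)}}{13}; value = - \frac{3 e^{4} \cos{\left(6 \right)}}{13} + \frac{2 e^{4} \sin{\left(6 \right)}}{13} + \frac{3 \cos{\left(3 \right)}}{13 e^{2}} + \frac{2 \sin{\left(3 \right)}}{13 e^{2}}

For F(w) to be correct the identity F'(w) - f(w) = 0 must hold.
F(w) = \frac{2 e^{- 2 w} \sin{\left(3 w \right)}}{13} + \frac{3 e^{- 2 w} \cos{\left(3 w \right)}}{13} is an antiderivative of f.
Check: d/dw[\frac{2 e^{- 2 w} \sin{\left(3 w \right)}}{13} + \frac{3 e^{- 2 w} \cos{\left(3 w \right)}}{13}] = - e^{- 2 w} \sin{\left(3 w \right)} = f(w).
F(1) = \frac{3 \cos{\left(3 \right)}}{13 e^{2}} + \frac{2 \sin{\left(3 \right)}}{13 e^{2}}; F(-2) = - \frac{2 e^{4} \sin{\left(6 \right)}}{13} + \frac{3 e^{4} \cos{\left(6 \right)}}{13}.
Integral = F(1) - F(-2) = - \frac{3 e^{4} \cos{\left(6 \right)}}{13} + \frac{2 e^{4} \sin{\left(6 \right)}}{13} + \frac{3 \cos{\left(3 \right)}}{13 e^{2}} + \frac{2 \sin{\left(3 \right)}}{13 e^{2}}.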